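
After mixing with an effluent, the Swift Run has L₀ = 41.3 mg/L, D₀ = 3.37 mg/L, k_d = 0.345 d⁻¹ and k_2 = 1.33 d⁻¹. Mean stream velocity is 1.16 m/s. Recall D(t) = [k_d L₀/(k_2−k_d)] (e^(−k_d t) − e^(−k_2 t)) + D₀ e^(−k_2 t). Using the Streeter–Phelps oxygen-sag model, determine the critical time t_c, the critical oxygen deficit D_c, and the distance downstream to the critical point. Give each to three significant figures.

t_c ≈ 1.10 d; D_c ≈ 7.33 mg/L; x_c ≈ 110 km

t_c = [1/(k_2−k_d)] ln[(k_2/k_d)(1 − D₀(k_2−k_d)/(k_d L₀))]
= [1/(1.33−0.345)] ln[(1.33/0.345)(1 − 3.37×0.9850/(0.345×41.3))]
= (1/0.9850) ln[3.855 × 0.7670] = 1.015 × ln(2.957) = 1.015 × 1.084 = 1.101 d.
D_c = (k_d/k_2) L₀ e^(−k_d t_c) = (0.345/1.33) × 41.3 × e^(−0.345×1.101) = 0.2594 × 41.3 × 0.6840 = 7.328 mg/L.
x_c = v t_c = 1.16 m/s × 1.101 d × 86400 s/d = 110300 m ≈ 110 km.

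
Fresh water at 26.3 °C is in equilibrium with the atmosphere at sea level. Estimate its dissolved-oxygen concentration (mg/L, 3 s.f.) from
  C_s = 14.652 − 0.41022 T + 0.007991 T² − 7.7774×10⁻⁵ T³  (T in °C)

C_s = 14.652 − 0.41022×26.3 + 0.007991×26.3² − 7.7774×10⁻⁵×26.3³ = 7.976 mg/L.

C_s ≈ 7.98 mg/L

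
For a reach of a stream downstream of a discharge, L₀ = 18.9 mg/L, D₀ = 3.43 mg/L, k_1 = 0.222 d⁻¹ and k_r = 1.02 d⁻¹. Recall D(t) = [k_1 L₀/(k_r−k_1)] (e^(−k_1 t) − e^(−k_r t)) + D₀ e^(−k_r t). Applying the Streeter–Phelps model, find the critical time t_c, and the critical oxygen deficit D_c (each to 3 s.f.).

t_c ≈ 0.587 d; D_c ≈ 3.61 mg/L

t_c = [1/(k_r−k_1)] ln[(k_r/k_1)(1 − D₀(k_r−k_1)/(k_1 L₀))]
= [1/(1.02−0.222)] ln[(1.02/0.222)(1 − 3.43×0.7980/(0.222×18.9))]
= (1/0.7980) ln[4.595 × 0.3476] = 1.253 × ln(1.597) = 1.253 × 0.4683 = 0.5869 d.
D_c = (k_1/k_r) L₀ e^(−k_1 t_c) = (0.222/1.02) × 18.9 × e^(−0.222×0.5869) = 0.2176 × 18.9 × 0.8778 = 3.611 mg/L.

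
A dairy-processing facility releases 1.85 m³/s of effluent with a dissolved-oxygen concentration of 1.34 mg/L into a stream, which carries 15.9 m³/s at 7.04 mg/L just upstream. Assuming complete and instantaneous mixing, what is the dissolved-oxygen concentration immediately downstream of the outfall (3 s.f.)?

6.45 mg/L

Flow-weighted mixing: C = (Q_r C_r + Q_w C_w)/(Q_r + Q_w)
= (15.9×7.04 + 1.85×1.34)/(15.9 + 1.85) = 114.4/17.75 = 6.446 mg/L.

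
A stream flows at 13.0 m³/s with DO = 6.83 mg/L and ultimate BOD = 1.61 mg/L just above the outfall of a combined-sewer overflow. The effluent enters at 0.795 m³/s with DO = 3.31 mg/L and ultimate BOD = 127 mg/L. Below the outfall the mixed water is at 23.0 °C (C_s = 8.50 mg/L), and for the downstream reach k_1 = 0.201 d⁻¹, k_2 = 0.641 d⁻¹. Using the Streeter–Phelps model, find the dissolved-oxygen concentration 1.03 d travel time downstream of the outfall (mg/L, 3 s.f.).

DO ≈ 6.34 mg/L

Mixed DO = (13.0×6.83 + 0.795×3.31)/(13.0+0.795) = 91.42/13.79 = 6.627 mg/L.
Mixed L₀ = (13.0×1.61 + 0.795×127)/(13.79) = 121.9/13.79 = 8.836 mg/L.
Initial deficit D₀ = C_s − DO₀ = 8.50 − 6.627 = 1.873 mg/L.
D(1.03) = [0.201×8.836/(0.641−0.201)](e^(−0.201×1.03) − e^(−0.641×1.03)) + 1.873 e^(−0.641×1.03)
= 4.037 × (0.8130 − 0.5167) + 1.873 × 0.5167 = 2.164 mg/L.
DO = 8.50 − 2.164 = 6.336 mg/L.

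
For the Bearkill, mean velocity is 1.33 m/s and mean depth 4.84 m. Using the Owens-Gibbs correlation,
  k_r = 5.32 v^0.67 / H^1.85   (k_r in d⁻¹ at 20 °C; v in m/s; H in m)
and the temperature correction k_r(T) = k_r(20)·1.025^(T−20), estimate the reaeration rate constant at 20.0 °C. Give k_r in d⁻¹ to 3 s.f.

k_r(20) = 5.32 × 1.33^0.67 / 4.84^1.85 = 5.32 × 1.211 / 18.49 = 0.3483 d⁻¹.
k_r(20.0) = 0.3483 × 1.025^(20.0−20) = 0.3483 × 1.000 = 0.3483 d⁻¹.

k_r ≈ 0.348 d⁻¹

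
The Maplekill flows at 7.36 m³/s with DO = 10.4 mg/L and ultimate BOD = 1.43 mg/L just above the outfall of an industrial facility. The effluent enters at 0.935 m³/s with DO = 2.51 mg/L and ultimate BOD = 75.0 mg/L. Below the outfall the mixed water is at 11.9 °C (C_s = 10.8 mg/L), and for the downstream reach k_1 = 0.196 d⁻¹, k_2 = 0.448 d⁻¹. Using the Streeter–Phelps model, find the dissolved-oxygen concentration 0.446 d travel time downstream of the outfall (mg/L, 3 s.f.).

DO ≈ 9.01 mg/L

Mixed DO = (7.36×10.4 + 0.935×2.51)/(7.36+0.935) = 78.89/8.295 = 9.511 mg/L.
Mixed L₀ = (7.36×1.43 + 0.935×75.0)/(8.295) = 80.65/8.295 = 9.723 mg/L.
Initial deficit D₀ = C_s − DO₀ = 10.8 − 9.511 = 1.289 mg/L.
D(0.446) = [0.196×9.723/(0.448−0.196)](e^(−0.196×0.446) − e^(−0.448×0.446)) + 1.289 e^(−0.448×0.446)
= 7.562 × (0.9163 − 0.8189) + 1.289 × 0.8189 = 1.792 mg/L.
DO = 10.8 − 1.792 = 9.008 mg/L.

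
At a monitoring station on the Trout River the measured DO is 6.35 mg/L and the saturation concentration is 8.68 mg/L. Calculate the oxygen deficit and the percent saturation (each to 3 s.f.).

D ≈ 2.33 mg/L; 73.2 % saturation

D = C_s − C = 8.68 − 6.35 = 2.33 mg/L.
% saturation = 6.35/8.68 × 100 = 73.2 %.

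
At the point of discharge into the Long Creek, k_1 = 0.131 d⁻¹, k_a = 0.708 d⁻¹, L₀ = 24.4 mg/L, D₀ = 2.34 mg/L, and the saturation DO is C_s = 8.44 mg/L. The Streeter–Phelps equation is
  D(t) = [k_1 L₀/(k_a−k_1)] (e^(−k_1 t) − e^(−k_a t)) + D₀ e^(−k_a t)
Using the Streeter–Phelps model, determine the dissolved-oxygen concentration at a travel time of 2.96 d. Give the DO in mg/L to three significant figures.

k_1 L₀/(k_a−k_1) = 0.131×24.4/(0.708−0.131) = 3.196/0.5770 = 5.540 mg/L.
e^(−k_1 t) = e^(−0.131×2.960) = 0.6786; e^(−k_a t) = e^(−0.708×2.960) = 0.1230.
D = 5.540 × (0.6786 − 0.1230) + 2.34 × 0.1230 = 3.078 + 0.2878 = 3.366 mg/L.
DO = C_s − D = 8.44 − 3.366 = 5.074 mg/L.

DO ≈ 5.07 mg/L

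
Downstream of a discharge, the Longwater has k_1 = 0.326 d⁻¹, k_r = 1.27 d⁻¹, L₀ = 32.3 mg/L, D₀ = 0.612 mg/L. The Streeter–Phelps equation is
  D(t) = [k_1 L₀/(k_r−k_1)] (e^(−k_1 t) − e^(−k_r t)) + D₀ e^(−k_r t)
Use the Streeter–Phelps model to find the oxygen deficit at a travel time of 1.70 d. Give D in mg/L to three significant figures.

D ≈ 5.19 mg/L

k_1 L₀/(k_r−k_1) = 0.326×32.3/(1.27−0.326) = 10.53/0.9440 = 11.15 mg/L.
e^(−k_1 t) = e^(−0.326×1.700) = 0.5745; e^(−k_r t) = e^(−1.27×1.700) = 0.1154.
D = 11.15 × (0.5745 − 0.1154) + 0.612 × 0.1154 = 5.121 + 0.07065 = 5.192 mg/L.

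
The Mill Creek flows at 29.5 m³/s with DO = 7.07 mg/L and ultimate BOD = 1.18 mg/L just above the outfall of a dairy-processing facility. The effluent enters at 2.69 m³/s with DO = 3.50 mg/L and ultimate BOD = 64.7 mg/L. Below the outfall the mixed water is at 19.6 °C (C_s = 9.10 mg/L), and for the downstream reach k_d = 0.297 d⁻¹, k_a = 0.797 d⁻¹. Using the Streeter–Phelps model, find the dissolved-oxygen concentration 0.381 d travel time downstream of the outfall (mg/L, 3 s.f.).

Mixed DO = (29.5×7.07 + 2.69×3.50)/(29.5+2.69) = 218.0/32.19 = 6.772 mg/L.
Mixed L₀ = (29.5×1.18 + 2.69×64.7)/(32.19) = 208.9/32.19 = 6.488 mg/L.
Initial deficit D₀ = C_s − DO₀ = 9.10 − 6.772 = 2.328 mg/L.
D(0.381) = [0.297×6.488/(0.797−0.297)](e^(−0.297×0.381) − e^(−0.797×0.381)) + 2.328 e^(−0.797×0.381)
= 3.854 × (0.8930 − 0.7381) + 2.328 × 0.7381 = 2.316 mg/L.
DO = 9.10 − 2.316 = 6.784 mg/L.

DO ≈ 6.78 mg/L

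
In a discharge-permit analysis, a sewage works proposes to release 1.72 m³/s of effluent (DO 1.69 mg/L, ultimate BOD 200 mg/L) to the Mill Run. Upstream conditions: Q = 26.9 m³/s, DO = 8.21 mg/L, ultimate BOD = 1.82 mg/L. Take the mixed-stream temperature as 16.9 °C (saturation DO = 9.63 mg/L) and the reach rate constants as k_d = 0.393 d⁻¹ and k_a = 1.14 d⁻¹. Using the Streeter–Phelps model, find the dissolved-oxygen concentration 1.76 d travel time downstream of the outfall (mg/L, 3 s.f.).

DO ≈ 6.74 mg/L

Mixed DO = (26.9×8.21 + 1.72×1.69)/(26.9+1.72) = 223.8/28.62 = 7.818 mg/L.
Mixed L₀ = (26.9×1.82 + 1.72×200)/(28.62) = 393.0/28.62 = 13.73 mg/L.
Initial deficit D₀ = C_s − DO₀ = 9.63 − 7.818 = 1.812 mg/L.
D(1.76) = [0.393×13.73/(1.14−0.393)](e^(−0.393×1.76) − e^(−1.14×1.76)) + 1.812 e^(−1.14×1.76)
= 7.224 × (0.5007 − 0.1345) + 1.812 × 0.1345 = 2.889 mg/L.
DO = 9.63 − 2.889 = 6.741 mg/L.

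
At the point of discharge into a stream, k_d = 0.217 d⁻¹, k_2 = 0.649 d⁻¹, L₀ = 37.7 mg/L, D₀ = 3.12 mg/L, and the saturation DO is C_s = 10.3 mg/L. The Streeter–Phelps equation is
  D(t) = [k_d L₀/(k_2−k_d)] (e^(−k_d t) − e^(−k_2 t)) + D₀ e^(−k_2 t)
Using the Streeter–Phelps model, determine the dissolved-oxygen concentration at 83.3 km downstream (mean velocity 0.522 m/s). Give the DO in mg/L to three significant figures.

Travel time t = x/v = 83.3 km / (0.522 m/s) = 83300 m / 0.522 m/s = 159600 s = 1.847 d.
k_d L₀/(k_2−k_d) = 0.217×37.7/(0.649−0.217) = 8.181/0.4320 = 18.94 mg/L.
e^(−k_d t) = e^(−0.217×1.847) = 0.6698; e^(−k_2 t) = e^(−0.649×1.847) = 0.3016.
D = 18.94 × (0.6698 − 0.3016) + 3.12 × 0.3016 = 6.973 + 0.9410 = 7.914 mg/L.
DO = C_s − D = 10.3 − 7.914 = 2.386 mg/L.

DO ≈ 2.39 mg/L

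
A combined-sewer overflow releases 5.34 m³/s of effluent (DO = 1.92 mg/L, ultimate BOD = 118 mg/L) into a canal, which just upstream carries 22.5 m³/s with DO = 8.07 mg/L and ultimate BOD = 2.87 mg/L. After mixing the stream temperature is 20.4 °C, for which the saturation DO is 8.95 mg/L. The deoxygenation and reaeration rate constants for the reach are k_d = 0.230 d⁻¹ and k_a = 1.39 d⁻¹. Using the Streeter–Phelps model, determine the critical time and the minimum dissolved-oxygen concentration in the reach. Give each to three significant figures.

Mixed DO = (22.5×8.07 + 5.34×1.92)/(22.5+5.34) = 191.8/27.84 = 6.890 mg/L.
Mixed L₀ = (22.5×2.87 + 5.34×118)/(27.84) = 694.7/27.84 = 24.95 mg/L.
Initial deficit D₀ = C_s − DO₀ = 8.95 − 6.890 = 2.060 mg/L.
t_c = (1/1.160) ln[(1.39/0.230)(1 − 2.060×1.160/(0.230×24.95))] = 0.8621 × ln(3.528) = 1.087 d.
D_c = (0.230/1.39) × 24.95 × e^(−0.230×1.087) = 0.1655 × 24.95 × 0.7788 = 3.216 mg/L.
Minimum DO = 8.95 − 3.216 = 5.734 mg/L.

t_c ≈ 1.09 d; minimum DO ≈ 5.73 mg/L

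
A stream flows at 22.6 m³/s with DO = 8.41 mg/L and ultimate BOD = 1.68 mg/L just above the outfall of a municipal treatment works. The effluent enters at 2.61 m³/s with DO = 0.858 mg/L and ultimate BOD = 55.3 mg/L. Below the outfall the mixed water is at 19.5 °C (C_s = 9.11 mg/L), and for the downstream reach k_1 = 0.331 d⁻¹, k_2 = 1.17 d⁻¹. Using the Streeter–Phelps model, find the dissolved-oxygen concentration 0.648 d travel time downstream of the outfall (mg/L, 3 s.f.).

Mixed DO = (22.6×8.41 + 2.61×0.858)/(22.6+2.61) = 192.3/25.21 = 7.628 mg/L.
Mixed L₀ = (22.6×1.68 + 2.61×55.3)/(25.21) = 182.3/25.21 = 7.231 mg/L.
Initial deficit D₀ = C_s − DO₀ = 9.11 − 7.628 = 1.482 mg/L.
D(0.648) = [0.331×7.231/(1.17−0.331)](e^(−0.331×0.648) − e^(−1.17×0.648)) + 1.482 e^(−1.17×0.648)
= 2.853 × (0.8070 − 0.4685) + 1.482 × 0.4685 = 1.660 mg/L.
DO = 9.11 − 1.660 = 7.450 mg/L.

DO ≈ 7.45 mg/L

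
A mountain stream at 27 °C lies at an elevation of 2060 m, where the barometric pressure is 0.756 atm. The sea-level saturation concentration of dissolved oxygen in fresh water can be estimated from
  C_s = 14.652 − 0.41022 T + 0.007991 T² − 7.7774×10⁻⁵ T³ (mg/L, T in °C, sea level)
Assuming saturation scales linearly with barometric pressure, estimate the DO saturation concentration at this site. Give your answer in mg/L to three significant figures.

At sea level: C_s = 14.652 − 0.41022×27 + 0.007991×27² − 7.7774×10⁻⁵×27³ = 7.871 mg/L.
Pressure correction: C_s' = 7.871 × 0.756 = 5.950 mg/L.

C_s ≈ 5.95 mg/L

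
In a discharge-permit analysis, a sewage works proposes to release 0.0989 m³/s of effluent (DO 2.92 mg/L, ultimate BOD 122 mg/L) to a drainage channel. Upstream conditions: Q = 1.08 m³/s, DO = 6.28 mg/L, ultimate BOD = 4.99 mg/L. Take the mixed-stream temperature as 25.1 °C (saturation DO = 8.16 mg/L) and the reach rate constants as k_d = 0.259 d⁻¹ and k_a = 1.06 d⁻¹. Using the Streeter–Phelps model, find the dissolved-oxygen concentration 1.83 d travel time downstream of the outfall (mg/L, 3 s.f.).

DO ≈ 5.56 mg/L

Mixed DO = (1.08×6.28 + 0.0989×2.92)/(1.08+0.0989) = 7.071/1.179 = 5.998 mg/L.
Mixed L₀ = (1.08×4.99 + 0.0989×122)/(1.179) = 17.45/1.179 = 14.81 mg/L.
Initial deficit D₀ = C_s − DO₀ = 8.16 − 5.998 = 2.162 mg/L.
D(1.83) = [0.259×14.81/(1.06−0.259)](e^(−0.259×1.83) − e^(−1.06×1.83)) + 2.162 e^(−1.06×1.83)
= 4.788 × (0.6225 − 0.1437) + 2.162 × 0.1437 = 2.603 mg/L.
DO = 8.16 − 2.603 = 5.557 mg/L.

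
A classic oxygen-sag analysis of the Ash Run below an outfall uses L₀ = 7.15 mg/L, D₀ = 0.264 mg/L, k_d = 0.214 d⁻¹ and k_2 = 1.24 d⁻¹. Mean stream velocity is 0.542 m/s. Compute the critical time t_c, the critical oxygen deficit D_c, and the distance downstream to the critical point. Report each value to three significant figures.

With k_2/k_d = 5.794 and 1 − D₀(k_2−k_d)/(k_d L₀) = 0.8230,
t_c = ln(5.794 × 0.8230) / (1.24 − 0.214) = ln(4.769) / 1.026 = 1.562/1.026 = 1.522 d.
L(t_c) = L₀ e^(−k_d t_c) = 7.15 × 0.7219 = 5.162 mg/L, and at the critical point k_2 D_c = k_d L, so D_c = (0.214/1.24) × 5.162 = 0.8908 mg/L.
x_c = v t_c = 0.542 m/s × 1.522 d × 86400 s/d = 71300 m ≈ 71.3 km.

t_c ≈ 1.52 d; D_c ≈ 0.891 mg/L; x_c ≈ 71.3 km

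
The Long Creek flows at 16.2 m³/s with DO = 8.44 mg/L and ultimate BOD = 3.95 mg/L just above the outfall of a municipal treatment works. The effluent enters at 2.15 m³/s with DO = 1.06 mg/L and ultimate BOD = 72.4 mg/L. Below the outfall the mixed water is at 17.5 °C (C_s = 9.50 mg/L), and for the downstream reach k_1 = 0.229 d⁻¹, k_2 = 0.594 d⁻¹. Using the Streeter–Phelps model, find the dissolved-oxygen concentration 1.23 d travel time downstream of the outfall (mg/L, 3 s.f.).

DO ≈ 6.52 mg/L

Mixed DO = (16.2×8.44 + 2.15×1.06)/(16.2+2.15) = 139.0/18.35 = 7.575 mg/L.
Mixed L₀ = (16.2×3.95 + 2.15×72.4)/(18.35) = 219.7/18.35 = 11.97 mg/L.
Initial deficit D₀ = C_s − DO₀ = 9.50 − 7.575 = 1.925 mg/L.
D(1.23) = [0.229×11.97/(0.594−0.229)](e^(−0.229×1.23) − e^(−0.594×1.23)) + 1.925 e^(−0.594×1.23)
= 7.510 × (0.7545 − 0.4816) + 1.925 × 0.4816 = 2.977 mg/L.
DO = 9.50 − 2.977 = 6.523 mg/L.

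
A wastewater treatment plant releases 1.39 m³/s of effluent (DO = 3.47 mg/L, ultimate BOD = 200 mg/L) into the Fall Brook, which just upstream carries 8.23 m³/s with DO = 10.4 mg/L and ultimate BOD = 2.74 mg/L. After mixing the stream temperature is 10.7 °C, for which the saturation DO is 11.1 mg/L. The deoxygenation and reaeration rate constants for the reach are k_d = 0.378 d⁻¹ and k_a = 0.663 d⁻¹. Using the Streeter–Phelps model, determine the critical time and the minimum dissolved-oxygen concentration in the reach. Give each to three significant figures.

Mixed DO = (8.23×10.4 + 1.39×3.47)/(8.23+1.39) = 90.42/9.620 = 9.399 mg/L.
Mixed L₀ = (8.23×2.74 + 1.39×200)/(9.620) = 300.6/9.620 = 31.24 mg/L.
Initial deficit D₀ = C_s − DO₀ = 11.1 − 9.399 = 1.701 mg/L.
t_c = (1/0.2850) ln[(0.663/0.378)(1 − 1.701×0.2850/(0.378×31.24))] = 3.509 × ln(1.682) = 1.824 d.
D_c = (0.378/0.663) × 31.24 × e^(−0.378×1.824) = 0.5701 × 31.24 × 0.5018 = 8.938 mg/L.
Minimum DO = 11.1 − 8.938 = 2.162 mg/L.

t_c ≈ 1.82 d; minimum DO ≈ 2.16 mg/L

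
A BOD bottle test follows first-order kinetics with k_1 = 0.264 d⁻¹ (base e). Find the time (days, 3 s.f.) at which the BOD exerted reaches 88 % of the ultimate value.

y/L₀ = 1 − e^(−k_1 t) = 0.88 ⇒ e^(−k_1 t) = 0.120
t = −ln(0.120) / 0.264 = 2.120 / 0.264 = 8.031 d.

t ≈ 8.03 d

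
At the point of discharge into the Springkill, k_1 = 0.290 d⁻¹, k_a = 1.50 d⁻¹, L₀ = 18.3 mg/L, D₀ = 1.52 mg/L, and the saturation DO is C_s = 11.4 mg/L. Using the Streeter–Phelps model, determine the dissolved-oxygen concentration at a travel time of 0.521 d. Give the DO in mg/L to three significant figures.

DO ≈ 8.94 mg/L

k_1 L₀/(k_a−k_1) = 0.290×18.3/(1.50−0.290) = 5.307/1.210 = 4.386 mg/L.
e^(−k_1 t) = e^(−0.290×0.5210) = 0.8598; e^(−k_a t) = e^(−1.50×0.5210) = 0.4577.
D = 4.386 × (0.8598 − 0.4577) + 1.52 × 0.4577 = 1.763 + 0.6957 = 2.459 mg/L.
DO = C_s − D = 11.4 − 2.459 = 8.941 mg/L.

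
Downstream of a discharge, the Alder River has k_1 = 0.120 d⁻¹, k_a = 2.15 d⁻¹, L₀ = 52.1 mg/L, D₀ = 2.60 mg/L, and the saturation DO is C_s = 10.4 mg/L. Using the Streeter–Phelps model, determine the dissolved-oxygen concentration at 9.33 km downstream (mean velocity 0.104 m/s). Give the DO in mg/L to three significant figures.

Travel time t = x/v = 9.33 km / (0.104 m/s) = 9330 m / 0.104 m/s = 89710 s = 1.038 d.
k_1 L₀/(k_a−k_1) = 0.120×52.1/(2.15−0.120) = 6.252/2.030 = 3.080 mg/L.
e^(−k_1 t) = e^(−0.120×1.038) = 0.8829; e^(−k_a t) = e^(−2.15×1.038) = 0.1073.
D = 3.080 × (0.8829 − 0.1073) + 2.60 × 0.1073 = 2.389 + 0.2789 = 2.668 mg/L.
DO = C_s − D = 10.4 − 2.668 = 7.732 mg/L.

DO ≈ 7.73 mg/L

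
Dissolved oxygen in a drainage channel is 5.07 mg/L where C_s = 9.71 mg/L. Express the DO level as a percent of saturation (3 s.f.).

52.2 % saturation

% saturation = C/C_s × 100 = 5.07/9.71 × 100 = 52.2 %.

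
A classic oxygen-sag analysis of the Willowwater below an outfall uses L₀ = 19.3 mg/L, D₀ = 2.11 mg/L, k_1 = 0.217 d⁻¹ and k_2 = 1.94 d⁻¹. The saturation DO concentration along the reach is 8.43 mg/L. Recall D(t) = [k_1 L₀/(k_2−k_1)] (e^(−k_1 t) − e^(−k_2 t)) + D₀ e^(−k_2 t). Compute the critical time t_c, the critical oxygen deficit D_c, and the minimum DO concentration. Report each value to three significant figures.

t_c ≈ 0.0958 d; D_c ≈ 2.11 mg/L; min DO ≈ 6.32 mg/L

t_c = [1/(k_2−k_1)] ln[(k_2/k_1)(1 − D₀(k_2−k_1)/(k_1 L₀))]
= [1/(1.94−0.217)] ln[(1.94/0.217)(1 − 2.11×1.723/(0.217×19.3))]
= (1/1.723) ln[8.940 × 0.1319] = 0.5804 × ln(1.180) = 0.5804 × 0.1651 = 0.09583 d.
D_c = (k_1/k_2) L₀ e^(−k_1 t_c) = (0.217/1.94) × 19.3 × e^(−0.217×0.09583) = 0.1119 × 19.3 × 0.9794 = 2.114 mg/L.
Minimum DO = C_s − D_c = 8.43 − 2.114 = 6.316 mg/L.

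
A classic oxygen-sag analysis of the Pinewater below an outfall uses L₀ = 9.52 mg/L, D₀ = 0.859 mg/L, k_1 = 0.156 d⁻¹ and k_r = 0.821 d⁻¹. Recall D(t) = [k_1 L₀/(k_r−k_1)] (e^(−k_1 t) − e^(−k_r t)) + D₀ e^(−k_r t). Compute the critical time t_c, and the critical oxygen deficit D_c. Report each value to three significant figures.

t_c ≈ 1.77 d; D_c ≈ 1.37 mg/L

t_c = [1/(k_r−k_1)] ln[(k_r/k_1)(1 − D₀(k_r−k_1)/(k_1 L₀))]
= [1/(0.821−0.156)] ln[(0.821/0.156)(1 − 0.859×0.6650/(0.156×9.52))]
= (1/0.6650) ln[5.263 × 0.6154] = 1.504 × ln(3.239) = 1.504 × 1.175 = 1.767 d.
D_c = (k_1/k_r) L₀ e^(−k_1 t_c) = (0.156/0.821) × 9.52 × e^(−0.156×1.767) = 0.1900 × 9.52 × 0.7591 = 1.373 mg/L.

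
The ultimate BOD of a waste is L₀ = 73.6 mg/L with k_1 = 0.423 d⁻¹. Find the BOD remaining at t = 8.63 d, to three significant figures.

L_t = L₀ e^(−k_1 t) = 73.6 × e^(−0.423×8.63) = 73.6 × 0.02598 = 1.912 mg/L.

L ≈ 1.91 mg/L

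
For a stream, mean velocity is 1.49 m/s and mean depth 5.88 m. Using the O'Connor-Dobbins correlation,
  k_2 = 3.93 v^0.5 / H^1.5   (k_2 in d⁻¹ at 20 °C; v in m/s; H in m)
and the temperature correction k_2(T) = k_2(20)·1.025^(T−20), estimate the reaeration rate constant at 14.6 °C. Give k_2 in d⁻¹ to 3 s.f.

k_2 ≈ 0.294 d⁻¹

k_2(20) = 3.93 × 1.49^0.5 / 5.88^1.5 = 3.93 × 1.221 / 14.26 = 0.3364 d⁻¹.
k_2(14.6) = 0.3364 × 1.025^(14.6−20) = 0.3364 × 0.8752 = 0.2944 d⁻¹.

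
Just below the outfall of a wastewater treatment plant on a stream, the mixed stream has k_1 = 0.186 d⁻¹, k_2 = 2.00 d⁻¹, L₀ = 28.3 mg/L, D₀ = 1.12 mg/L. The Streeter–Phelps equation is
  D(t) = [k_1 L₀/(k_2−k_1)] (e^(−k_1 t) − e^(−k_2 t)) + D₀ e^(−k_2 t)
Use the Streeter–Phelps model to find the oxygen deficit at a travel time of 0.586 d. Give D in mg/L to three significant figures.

k_1 L₀/(k_2−k_1) = 0.186×28.3/(2.00−0.186) = 5.264/1.814 = 2.902 mg/L.
e^(−k_1 t) = e^(−0.186×0.5860) = 0.8967; e^(−k_2 t) = e^(−2.00×0.5860) = 0.3097.
D = 2.902 × (0.8967 − 0.3097) + 1.12 × 0.3097 = 1.703 + 0.3469 = 2.050 mg/L.

D ≈ 2.05 mg/L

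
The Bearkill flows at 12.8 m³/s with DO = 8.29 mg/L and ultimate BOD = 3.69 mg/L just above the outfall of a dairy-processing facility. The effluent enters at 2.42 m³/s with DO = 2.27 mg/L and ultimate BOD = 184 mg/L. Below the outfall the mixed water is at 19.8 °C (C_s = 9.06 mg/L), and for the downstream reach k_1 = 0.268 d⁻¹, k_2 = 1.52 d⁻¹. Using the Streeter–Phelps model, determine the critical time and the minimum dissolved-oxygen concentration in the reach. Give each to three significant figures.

Mixed DO = (12.8×8.29 + 2.42×2.27)/(12.8+2.42) = 111.6/15.22 = 7.333 mg/L.
Mixed L₀ = (12.8×3.69 + 2.42×184)/(15.22) = 492.5/15.22 = 32.36 mg/L.
Initial deficit D₀ = C_s − DO₀ = 9.06 − 7.333 = 1.727 mg/L.
t_c = (1/1.252) ln[(1.52/0.268)(1 − 1.727×1.252/(0.268×32.36))] = 0.7987 × ln(4.257) = 1.157 d.
D_c = (0.268/1.52) × 32.36 × e^(−0.268×1.157) = 0.1763 × 32.36 × 0.7334 = 4.184 mg/L.
Minimum DO = 9.06 − 4.184 = 4.876 mg/L.

t_c ≈ 1.16 d; minimum DO ≈ 4.88 mg/L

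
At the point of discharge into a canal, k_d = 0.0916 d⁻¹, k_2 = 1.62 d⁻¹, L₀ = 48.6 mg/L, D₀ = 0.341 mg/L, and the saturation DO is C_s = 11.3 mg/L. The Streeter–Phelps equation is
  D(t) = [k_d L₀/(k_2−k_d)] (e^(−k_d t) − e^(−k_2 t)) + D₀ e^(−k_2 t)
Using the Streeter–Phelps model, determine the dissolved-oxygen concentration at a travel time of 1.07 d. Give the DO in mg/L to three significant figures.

DO ≈ 9.11 mg/L

k_d L₀/(k_2−k_d) = 0.0916×48.6/(1.62−0.0916) = 4.452/1.528 = 2.913 mg/L.
e^(−k_d t) = e^(−0.0916×1.070) = 0.9066; e^(−k_2 t) = e^(−1.62×1.070) = 0.1767.
D = 2.913 × (0.9066 − 0.1767) + 0.341 × 0.1767 = 2.126 + 0.06025 = 2.186 mg/L.
DO = C_s − D = 11.3 − 2.186 = 9.114 mg/L.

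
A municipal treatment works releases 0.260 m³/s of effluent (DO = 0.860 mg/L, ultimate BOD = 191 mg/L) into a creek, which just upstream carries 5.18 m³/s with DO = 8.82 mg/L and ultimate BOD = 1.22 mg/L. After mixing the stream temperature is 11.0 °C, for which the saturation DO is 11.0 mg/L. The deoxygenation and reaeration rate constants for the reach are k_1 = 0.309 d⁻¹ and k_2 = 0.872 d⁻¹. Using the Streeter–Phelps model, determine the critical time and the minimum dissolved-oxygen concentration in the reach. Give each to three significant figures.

Mixed DO = (5.18×8.82 + 0.260×0.860)/(5.18+0.260) = 45.91/5.440 = 8.440 mg/L.
Mixed L₀ = (5.18×1.22 + 0.260×191)/(5.440) = 55.98/5.440 = 10.29 mg/L.
Initial deficit D₀ = C_s − DO₀ = 11.0 − 8.440 = 2.560 mg/L.
t_c = (1/0.5630) ln[(0.872/0.309)(1 − 2.560×0.5630/(0.309×10.29))] = 1.776 × ln(1.543) = 0.7700 d.
D_c = (0.309/0.872) × 10.29 × e^(−0.309×0.7700) = 0.3544 × 10.29 × 0.7883 = 2.874 mg/L.
Minimum DO = 11.0 − 2.874 = 8.126 mg/L.

t_c ≈ 0.770 d; minimum DO ≈ 8.13 mg/L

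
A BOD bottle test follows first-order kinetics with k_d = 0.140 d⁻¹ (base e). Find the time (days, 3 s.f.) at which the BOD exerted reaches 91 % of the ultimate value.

y/L₀ = 1 − e^(−k_d t) = 0.91 ⇒ e^(−k_d t) = 0.0900
t = −ln(0.0900) / 0.140 = 2.408 / 0.140 = 17.20 d.

t ≈ 17.2 d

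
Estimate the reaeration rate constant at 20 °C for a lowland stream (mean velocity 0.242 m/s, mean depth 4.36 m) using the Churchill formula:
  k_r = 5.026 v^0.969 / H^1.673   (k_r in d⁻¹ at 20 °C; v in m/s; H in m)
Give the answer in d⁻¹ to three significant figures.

k_r = 5.026 × 0.242^0.969 / 4.36^1.673 = 5.026 × 0.2529 / 11.75 = 0.1082 d⁻¹.

k_r ≈ 0.108 d⁻¹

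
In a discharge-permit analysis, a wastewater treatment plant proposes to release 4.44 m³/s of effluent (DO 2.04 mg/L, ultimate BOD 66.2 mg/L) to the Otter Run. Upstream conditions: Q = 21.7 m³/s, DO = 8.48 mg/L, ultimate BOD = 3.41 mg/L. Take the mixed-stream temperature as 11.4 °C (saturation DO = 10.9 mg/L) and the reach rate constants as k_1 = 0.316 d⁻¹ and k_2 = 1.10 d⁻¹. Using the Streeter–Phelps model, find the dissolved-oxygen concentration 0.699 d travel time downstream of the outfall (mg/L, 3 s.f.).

DO ≈ 7.35 mg/L

Mixed DO = (21.7×8.48 + 4.44×2.04)/(21.7+4.44) = 193.1/26.14 = 7.386 mg/L.
Mixed L₀ = (21.7×3.41 + 4.44×66.2)/(26.14) = 367.9/26.14 = 14.08 mg/L.
Initial deficit D₀ = C_s − DO₀ = 10.9 − 7.386 = 3.514 mg/L.
D(0.699) = [0.316×14.08/(1.10−0.316)](e^(−0.316×0.699) − e^(−1.10×0.699)) + 3.514 e^(−1.10×0.699)
= 5.673 × (0.8018 − 0.4635) + 3.514 × 0.4635 = 3.548 mg/L.
DO = 10.9 − 3.548 = 7.352 mg/L.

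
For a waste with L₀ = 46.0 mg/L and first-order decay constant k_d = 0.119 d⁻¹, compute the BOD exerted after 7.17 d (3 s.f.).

y ≈ 26.4 mg/L

y_t = L₀(1 − e^(−k_d t)) = 46.0 × (1 − e^(−0.119×7.17))
= 46.0 × (1 − 0.4260) = 46.0 × 0.5740 = 26.40 mg/L.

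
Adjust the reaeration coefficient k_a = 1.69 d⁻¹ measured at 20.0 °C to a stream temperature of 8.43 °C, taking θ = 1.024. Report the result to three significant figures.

k_a ≈ 1.28 d⁻¹

k_a(T₂) = k_a(T₁) · θ^(T₂−T₁) = 1.69 × 1.024^(8.43−20.0)
= 1.69 × 1.024^-11.6 = 1.69 × 0.7600 = 1.284 d⁻¹.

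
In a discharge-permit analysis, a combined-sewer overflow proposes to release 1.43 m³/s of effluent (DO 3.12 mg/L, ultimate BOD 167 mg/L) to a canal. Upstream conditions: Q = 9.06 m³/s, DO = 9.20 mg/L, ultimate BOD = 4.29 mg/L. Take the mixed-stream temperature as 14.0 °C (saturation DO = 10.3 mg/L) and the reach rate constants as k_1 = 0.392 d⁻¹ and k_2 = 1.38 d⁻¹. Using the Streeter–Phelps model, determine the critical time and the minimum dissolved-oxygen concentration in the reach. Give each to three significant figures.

t_c ≈ 1.07 d; minimum DO ≈ 5.35 mg/L

Mixed DO = (9.06×9.20 + 1.43×3.12)/(9.06+1.43) = 87.81/10.49 = 8.371 mg/L.
Mixed L₀ = (9.06×4.29 + 1.43×167)/(10.49) = 277.7/10.49 = 26.47 mg/L.
Initial deficit D₀ = C_s − DO₀ = 10.3 − 8.371 = 1.929 mg/L.
t_c = (1/0.9880) ln[(1.38/0.392)(1 − 1.929×0.9880/(0.392×26.47))] = 1.012 × ln(2.874) = 1.068 d.
D_c = (0.392/1.38) × 26.47 × e^(−0.392×1.068) = 0.2841 × 26.47 × 0.6578 = 4.946 mg/L.
Minimum DO = 10.3 − 4.946 = 5.354 mg/L.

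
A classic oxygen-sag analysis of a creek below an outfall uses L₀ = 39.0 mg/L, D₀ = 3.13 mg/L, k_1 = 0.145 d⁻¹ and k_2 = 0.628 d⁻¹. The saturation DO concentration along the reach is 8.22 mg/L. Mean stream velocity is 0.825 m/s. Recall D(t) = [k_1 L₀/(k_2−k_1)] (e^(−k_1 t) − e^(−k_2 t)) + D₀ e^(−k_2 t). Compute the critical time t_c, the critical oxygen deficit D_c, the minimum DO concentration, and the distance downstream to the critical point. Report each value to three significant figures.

With k_2/k_1 = 4.331 and 1 − D₀(k_2−k_1)/(k_1 L₀) = 0.7327,
t_c = ln(4.331 × 0.7327) / (0.628 − 0.145) = ln(3.173) / 0.4830 = 1.155/0.4830 = 2.391 d.
D_c = (k_1/k_2) L₀ e^(−k_1 t_c) = (0.145/0.628) × 39.0 × e^(−0.145×2.391) = 0.2309 × 39.0 × 0.7070 = 6.367 mg/L.
Minimum DO = C_s − D_c = 8.22 − 6.367 = 1.853 mg/L.
x_c = v t_c = 0.825 m/s × 2.391 d × 86400 s/d = 170400 m ≈ 170 km.

t_c ≈ 2.39 d; D_c ≈ 6.37 mg/L; min DO ≈ 1.85 mg/L; x_c ≈ 170 km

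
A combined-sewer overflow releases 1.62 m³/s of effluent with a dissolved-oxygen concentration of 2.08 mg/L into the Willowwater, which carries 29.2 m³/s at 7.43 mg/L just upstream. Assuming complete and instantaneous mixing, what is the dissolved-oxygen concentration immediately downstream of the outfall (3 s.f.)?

Flow-weighted mixing: C = (Q_r C_r + Q_w C_w)/(Q_r + Q_w)
= (29.2×7.43 + 1.62×2.08)/(29.2 + 1.62) = 220.3/30.82 = 7.149 mg/L.

7.15 mg/L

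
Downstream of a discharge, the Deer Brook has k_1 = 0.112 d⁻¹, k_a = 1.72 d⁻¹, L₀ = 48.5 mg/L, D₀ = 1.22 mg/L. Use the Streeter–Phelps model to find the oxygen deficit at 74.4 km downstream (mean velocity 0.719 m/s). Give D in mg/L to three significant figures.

Travel time t = x/v = 74.4 km / (0.719 m/s) = 74400 m / 0.719 m/s = 103500 s = 1.198 d.
k_1 L₀/(k_a−k_1) = 0.112×48.5/(1.72−0.112) = 5.432/1.608 = 3.378 mg/L.
e^(−k_1 t) = e^(−0.112×1.198) = 0.8745; e^(−k_a t) = e^(−1.72×1.198) = 0.1275.
D = 3.378 × (0.8745 − 0.1275) + 1.22 × 0.1275 = 2.523 + 0.1555 = 2.679 mg/L.

D ≈ 2.68 mg/L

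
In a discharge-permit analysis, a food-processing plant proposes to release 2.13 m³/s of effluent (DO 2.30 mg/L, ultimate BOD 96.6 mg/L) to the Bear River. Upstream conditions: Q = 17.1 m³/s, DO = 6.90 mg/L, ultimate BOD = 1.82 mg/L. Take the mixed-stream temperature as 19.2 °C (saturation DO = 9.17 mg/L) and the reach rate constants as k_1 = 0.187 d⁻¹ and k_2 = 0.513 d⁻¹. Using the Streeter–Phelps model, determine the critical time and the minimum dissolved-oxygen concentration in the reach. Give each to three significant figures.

t_c ≈ 1.56 d; minimum DO ≈ 5.82 mg/L

Mixed DO = (17.1×6.90 + 2.13×2.30)/(17.1+2.13) = 122.9/19.23 = 6.390 mg/L.
Mixed L₀ = (17.1×1.82 + 2.13×96.6)/(19.23) = 236.9/19.23 = 12.32 mg/L.
Initial deficit D₀ = C_s − DO₀ = 9.17 − 6.390 = 2.780 mg/L.
t_c = (1/0.3260) ln[(0.513/0.187)(1 − 2.780×0.3260/(0.187×12.32))] = 3.067 × ln(1.664) = 1.562 d.
D_c = (0.187/0.513) × 12.32 × e^(−0.187×1.562) = 0.3645 × 12.32 × 0.7466 = 3.353 mg/L.
Minimum DO = 9.17 − 3.353 = 5.817 mg/L.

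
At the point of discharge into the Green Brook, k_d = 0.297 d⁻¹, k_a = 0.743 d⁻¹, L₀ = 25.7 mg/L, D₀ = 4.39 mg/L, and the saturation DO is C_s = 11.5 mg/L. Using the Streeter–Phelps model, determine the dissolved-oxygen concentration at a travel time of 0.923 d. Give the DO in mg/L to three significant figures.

DO ≈ 4.90 mg/L

k_d L₀/(k_a−k_d) = 0.297×25.7/(0.743−0.297) = 7.633/0.4460 = 17.11 mg/L.
e^(−k_d t) = e^(−0.297×0.9230) = 0.7602; e^(−k_a t) = e^(−0.743×0.9230) = 0.5037.
D = 17.11 × (0.7602 − 0.5037) + 4.39 × 0.5037 = 4.390 + 2.211 = 6.602 mg/L.
DO = C_s − D = 11.5 − 6.602 = 4.898 mg/L.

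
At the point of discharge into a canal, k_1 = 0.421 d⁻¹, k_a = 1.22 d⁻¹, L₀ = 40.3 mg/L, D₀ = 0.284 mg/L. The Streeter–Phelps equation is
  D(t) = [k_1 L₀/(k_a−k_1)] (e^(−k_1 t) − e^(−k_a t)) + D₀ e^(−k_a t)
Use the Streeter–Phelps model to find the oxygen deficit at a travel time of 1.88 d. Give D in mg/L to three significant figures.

D ≈ 7.51 mg/L

k_1 L₀/(k_a−k_1) = 0.421×40.3/(1.22−0.421) = 16.97/0.7990 = 21.23 mg/L.
e^(−k_1 t) = e^(−0.421×1.880) = 0.4532; e^(−k_a t) = e^(−1.22×1.880) = 0.1009.
D = 21.23 × (0.4532 − 0.1009) + 0.284 × 0.1009 = 7.480 + 0.02866 = 7.509 mg/L.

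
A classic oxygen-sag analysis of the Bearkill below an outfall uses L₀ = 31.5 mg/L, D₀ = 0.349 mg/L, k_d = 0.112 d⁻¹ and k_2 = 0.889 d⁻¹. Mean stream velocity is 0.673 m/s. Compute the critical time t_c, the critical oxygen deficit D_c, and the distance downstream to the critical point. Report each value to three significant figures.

t_c ≈ 2.56 d; D_c ≈ 2.98 mg/L; x_c ≈ 149 km

t_c = [1/(k_2−k_d)] ln[(k_2/k_d)(1 − D₀(k_2−k_d)/(k_d L₀))]
= [1/(0.889−0.112)] ln[(0.889/0.112)(1 − 0.349×0.7770/(0.112×31.5))]
= (1/0.7770) ln[7.938 × 0.9231] = 1.287 × ln(7.327) = 1.287 × 1.992 = 2.563 d.
D_c = (k_d/k_2) L₀ e^(−k_d t_c) = (0.112/0.889) × 31.5 × e^(−0.112×2.563) = 0.1260 × 31.5 × 0.7505 = 2.978 mg/L.
x_c = v t_c = 0.673 m/s × 2.563 d × 86400 s/d = 149000 m ≈ 149 km.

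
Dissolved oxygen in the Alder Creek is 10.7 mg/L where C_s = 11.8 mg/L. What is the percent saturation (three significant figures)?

90.7 % saturation

% saturation = C/C_s × 100 = 10.7/11.8 × 100 = 90.7 %.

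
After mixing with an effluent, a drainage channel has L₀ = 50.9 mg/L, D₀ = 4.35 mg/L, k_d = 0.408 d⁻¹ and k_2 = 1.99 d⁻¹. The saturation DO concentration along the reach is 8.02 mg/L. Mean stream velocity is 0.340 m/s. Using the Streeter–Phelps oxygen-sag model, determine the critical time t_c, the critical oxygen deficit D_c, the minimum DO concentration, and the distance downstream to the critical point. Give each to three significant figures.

With k_2/k_d = 4.877 and 1 − D₀(k_2−k_d)/(k_d L₀) = 0.6686,
t_c = ln(4.877 × 0.6686) / (1.99 − 0.408) = ln(3.261) / 1.582 = 1.182/1.582 = 0.7472 d.
L(t_c) = L₀ e^(−k_d t_c) = 50.9 × 0.7372 = 37.52 mg/L, and at the critical point k_2 D_c = k_d L, so D_c = (0.408/1.99) × 37.52 = 7.694 mg/L.
Minimum DO = C_s − D_c = 8.02 − 7.694 = 0.3265 mg/L.
x_c = v t_c = 0.340 m/s × 0.7472 d × 86400 s/d = 21950 m ≈ 22.0 km.

t_c ≈ 0.747 d; D_c ≈ 7.69 mg/L; min DO ≈ 0.326 mg/L; x_c ≈ 22.0 km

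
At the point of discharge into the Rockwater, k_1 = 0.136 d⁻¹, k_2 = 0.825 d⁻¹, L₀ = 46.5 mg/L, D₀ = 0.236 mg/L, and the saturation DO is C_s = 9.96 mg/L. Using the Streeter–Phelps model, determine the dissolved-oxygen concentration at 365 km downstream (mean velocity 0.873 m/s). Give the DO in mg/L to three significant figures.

DO ≈ 5.37 mg/L

Travel time t = x/v = 365 km / (0.873 m/s) = 365000 m / 0.873 m/s = 418100 s = 4.839 d.
k_1 L₀/(k_2−k_1) = 0.136×46.5/(0.825−0.136) = 6.324/0.6890 = 9.179 mg/L.
e^(−k_1 t) = e^(−0.136×4.839) = 0.5178; e^(−k_2 t) = e^(−0.825×4.839) = 0.01846.
D = 9.179 × (0.5178 − 0.01846) + 0.236 × 0.01846 = 4.583 + 0.004356 = 4.588 mg/L.
DO = C_s − D = 9.96 − 4.588 = 5.372 mg/L.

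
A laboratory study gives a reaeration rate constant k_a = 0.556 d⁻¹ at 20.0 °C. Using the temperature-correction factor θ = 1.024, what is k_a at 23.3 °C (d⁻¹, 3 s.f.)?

k_a ≈ 0.601 d⁻¹

k_a(T₂) = k_a(T₁) · θ^(T₂−T₁) = 0.556 × 1.024^(23.3−20.0)
= 0.556 × 1.024^3.30 = 0.556 × 1.081 = 0.6013 d⁻¹.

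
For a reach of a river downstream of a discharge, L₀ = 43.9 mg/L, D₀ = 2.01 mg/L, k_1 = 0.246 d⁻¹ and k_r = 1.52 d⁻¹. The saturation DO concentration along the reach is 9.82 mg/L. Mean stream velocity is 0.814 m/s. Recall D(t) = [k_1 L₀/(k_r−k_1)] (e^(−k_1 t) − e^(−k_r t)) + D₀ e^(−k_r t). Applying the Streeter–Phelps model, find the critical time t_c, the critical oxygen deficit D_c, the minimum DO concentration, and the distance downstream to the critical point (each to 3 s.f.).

At the critical point dD/dt = 0, so k_1 L₀ e^(−k_1 t) = k_r D. Substituting D(t) from the Streeter–Phelps equation and solving for t gives
t_c = ln[(k_r/k_1)(1 − D₀(k_r−k_1)/(k_1 L₀))] / (k_r−k_1).
Here k_r−k_1 = 1.274 d⁻¹ and 1 − D₀(k_r−k_1)/(k_1 L₀) = 1 − 2.01×1.274/(0.246×43.9) = 0.7629, so
t_c = ln(6.179 × 0.7629) / 1.274 = 1.550 / 1.274 = 1.217 d.
L(t_c) = L₀ e^(−k_1 t_c) = 43.9 × 0.7413 = 32.54 mg/L, and at the critical point k_r D_c = k_1 L, so D_c = (0.246/1.52) × 32.54 = 5.267 mg/L.
Minimum DO = C_s − D_c = 9.82 − 5.267 = 4.553 mg/L.
x_c = v t_c = 0.814 m/s × 1.217 d × 86400 s/d = 85590 m ≈ 85.6 km.

t_c ≈ 1.22 d; D_c ≈ 5.27 mg/L; min DO ≈ 4.55 mg/L; x_c ≈ 85.6 km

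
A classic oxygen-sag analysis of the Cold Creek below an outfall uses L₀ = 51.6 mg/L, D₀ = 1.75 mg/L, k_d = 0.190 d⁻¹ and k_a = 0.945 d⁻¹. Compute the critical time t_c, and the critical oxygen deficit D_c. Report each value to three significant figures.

t_c ≈ 1.93 d; D_c ≈ 7.19 mg/L

With k_a/k_d = 4.974 and 1 − D₀(k_a−k_d)/(k_d L₀) = 0.8652,
t_c = ln(4.974 × 0.8652) / (0.945 − 0.190) = ln(4.303) / 0.7550 = 1.459/0.7550 = 1.933 d.
L(t_c) = L₀ e^(−k_d t_c) = 51.6 × 0.6926 = 35.74 mg/L, and at the critical point k_a D_c = k_d L, so D_c = (0.190/0.945) × 35.74 = 7.186 mg/L.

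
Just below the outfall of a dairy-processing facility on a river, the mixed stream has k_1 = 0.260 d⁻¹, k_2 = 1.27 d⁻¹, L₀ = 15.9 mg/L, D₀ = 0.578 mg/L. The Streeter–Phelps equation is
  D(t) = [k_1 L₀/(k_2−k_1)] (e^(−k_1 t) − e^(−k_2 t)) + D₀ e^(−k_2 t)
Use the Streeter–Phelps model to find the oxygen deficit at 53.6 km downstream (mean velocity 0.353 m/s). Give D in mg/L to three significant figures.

D ≈ 2.21 mg/L

Travel time t = x/v = 53.6 km / (0.353 m/s) = 53600 m / 0.353 m/s = 151800 s = 1.757 d.
k_1 L₀/(k_2−k_1) = 0.260×15.9/(1.27−0.260) = 4.134/1.010 = 4.093 mg/L.
e^(−k_1 t) = e^(−0.260×1.757) = 0.6332; e^(−k_2 t) = e^(−1.27×1.757) = 0.1073.
D = 4.093 × (0.6332 − 0.1073) + 0.578 × 0.1073 = 2.153 + 0.06203 = 2.215 mg/L.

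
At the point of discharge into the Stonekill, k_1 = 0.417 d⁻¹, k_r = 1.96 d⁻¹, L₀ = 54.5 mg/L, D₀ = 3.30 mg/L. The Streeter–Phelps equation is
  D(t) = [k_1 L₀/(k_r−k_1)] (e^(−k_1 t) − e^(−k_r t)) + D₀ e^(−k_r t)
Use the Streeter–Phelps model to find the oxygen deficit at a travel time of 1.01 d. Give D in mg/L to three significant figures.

D ≈ 8.09 mg/L

k_1 L₀/(k_r−k_1) = 0.417×54.5/(1.96−0.417) = 22.73/1.543 = 14.73 mg/L.
e^(−k_1 t) = e^(−0.417×1.010) = 0.6563; e^(−k_r t) = e^(−1.96×1.010) = 0.1381.
D = 14.73 × (0.6563 − 0.1381) + 3.30 × 0.1381 = 7.632 + 0.4558 = 8.088 mg/L.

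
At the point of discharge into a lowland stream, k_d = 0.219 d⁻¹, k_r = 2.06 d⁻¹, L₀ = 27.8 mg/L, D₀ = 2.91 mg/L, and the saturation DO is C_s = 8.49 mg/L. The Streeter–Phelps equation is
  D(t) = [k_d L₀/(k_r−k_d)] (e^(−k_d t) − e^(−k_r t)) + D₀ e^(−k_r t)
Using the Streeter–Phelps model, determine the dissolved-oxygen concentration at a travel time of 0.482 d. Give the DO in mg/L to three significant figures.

k_d L₀/(k_r−k_d) = 0.219×27.8/(2.06−0.219) = 6.088/1.841 = 3.307 mg/L.
e^(−k_d t) = e^(−0.219×0.4820) = 0.8998; e^(−k_r t) = e^(−2.06×0.4820) = 0.3705.
D = 3.307 × (0.8998 − 0.3705) + 2.91 × 0.3705 = 1.750 + 1.078 = 2.829 mg/L.
DO = C_s − D = 8.49 − 2.829 = 5.661 mg/L.

DO ≈ 5.66 mg/L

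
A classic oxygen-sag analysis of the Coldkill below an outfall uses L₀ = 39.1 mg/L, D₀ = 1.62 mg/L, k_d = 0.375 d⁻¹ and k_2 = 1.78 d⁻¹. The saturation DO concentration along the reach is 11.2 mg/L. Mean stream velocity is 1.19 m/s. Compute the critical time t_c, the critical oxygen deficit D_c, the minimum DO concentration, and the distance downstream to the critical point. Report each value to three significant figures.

t_c ≈ 0.988 d; D_c ≈ 5.69 mg/L; min DO ≈ 5.51 mg/L; x_c ≈ 102 km

t_c = [1/(k_2−k_d)] ln[(k_2/k_d)(1 − D₀(k_2−k_d)/(k_d L₀))]
= [1/(1.78−0.375)] ln[(1.78/0.375)(1 − 1.62×1.405/(0.375×39.1))]
= (1/1.405) ln[4.747 × 0.8448] = 0.7117 × ln(4.010) = 0.7117 × 1.389 = 0.9884 d.
L(t_c) = L₀ e^(−k_d t_c) = 39.1 × 0.6903 = 26.99 mg/L, and at the critical point k_2 D_c = k_d L, so D_c = (0.375/1.78) × 26.99 = 5.686 mg/L.
Minimum DO = C_s − D_c = 11.2 − 5.686 = 5.514 mg/L.
x_c = v t_c = 1.19 m/s × 0.9884 d × 86400 s/d = 101600 m ≈ 102 km.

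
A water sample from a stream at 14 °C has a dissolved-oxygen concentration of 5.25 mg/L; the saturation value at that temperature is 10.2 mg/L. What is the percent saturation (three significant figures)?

51.5 % saturation

% saturation = C/C_s × 100 = 5.25/10.2 × 100 = 51.5 %.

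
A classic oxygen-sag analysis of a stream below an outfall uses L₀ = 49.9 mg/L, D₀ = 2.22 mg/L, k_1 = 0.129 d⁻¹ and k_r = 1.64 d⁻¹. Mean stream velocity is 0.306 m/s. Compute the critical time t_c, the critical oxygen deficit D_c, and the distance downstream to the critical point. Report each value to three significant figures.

t_c = [1/(k_r−k_1)] ln[(k_r/k_1)(1 − D₀(k_r−k_1)/(k_1 L₀))]
= [1/(1.64−0.129)] ln[(1.64/0.129)(1 − 2.22×1.511/(0.129×49.9))]
= (1/1.511) ln[12.71 × 0.4789] = 0.6618 × ln(6.088) = 0.6618 × 1.806 = 1.195 d.
D_c = (k_1/k_r) L₀ e^(−k_1 t_c) = (0.129/1.64) × 49.9 × e^(−0.129×1.195) = 0.07866 × 49.9 × 0.8571 = 3.364 mg/L.
x_c = v t_c = 0.306 m/s × 1.195 d × 86400 s/d = 31610 m ≈ 31.6 km.

t_c ≈ 1.20 d; D_c ≈ 3.36 mg/L; x_c ≈ 31.6 km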